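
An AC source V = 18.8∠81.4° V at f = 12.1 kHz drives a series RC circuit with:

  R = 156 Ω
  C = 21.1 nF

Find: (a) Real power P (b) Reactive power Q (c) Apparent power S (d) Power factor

Step 1 — Angular frequency: ω = 2π·f = 2π·1.21e+04 = 7.603e+04 rad/s.
Step 2 — Component impedances:
  R: Z = R = 156 Ω
  C: Z = 1/(jωC) = -j/(ω·C) = 0 - j623.4 Ω
Step 3 — Series combination: Z_total = R + C = 156 - j623.4 Ω = 642.6∠-76.0° Ω.
Step 4 — Source phasor: V = 18.8∠81.4° V = 2.811 + j18.59 V.
Step 5 — Current: I = V / Z = -0.027 + j0.01127 A = 0.02926∠157.4° A.
Step 6 — Complex power: S = V·I* = 0.1335 - j0.5336 VA.
Step 7 — Real power: P = Re(S) = 0.1335 W.
Step 8 — Reactive power: Q = Im(S) = -0.5336 VAR.
Step 9 — Apparent power: |S| = 0.55 VA.
Step 10 — Power factor: PF = P/|S| = 0.2428 (leading).

(a) P = 0.1335 W  (b) Q = -0.5336 VAR  (c) S = 0.55 VA  (d) PF = 0.2428 (leading)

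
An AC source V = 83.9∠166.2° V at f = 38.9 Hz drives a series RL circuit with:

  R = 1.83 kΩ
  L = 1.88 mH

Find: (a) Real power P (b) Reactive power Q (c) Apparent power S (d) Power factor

Step 1 — Angular frequency: ω = 2π·f = 2π·38.9 = 244.4 rad/s.
Step 2 — Component impedances:
  R: Z = R = 1830 Ω
  L: Z = jωL = j·244.4·0.00188 = 0 + j0.4595 Ω
Step 3 — Series combination: Z_total = R + L = 1830 + j0.4595 Ω = 1830∠0.0° Ω.
Step 4 — Source phasor: V = 83.9∠166.2° V = -81.48 + j20.01 V.
Step 5 — Current: I = V / Z = -0.04452 + j0.01095 A = 0.04585∠166.2° A.
Step 6 — Complex power: S = V·I* = 3.847 + j0.0009658 VA.
Step 7 — Real power: P = Re(S) = 3.847 W.
Step 8 — Reactive power: Q = Im(S) = 0.0009658 VAR.
Step 9 — Apparent power: |S| = 3.847 VA.
Step 10 — Power factor: PF = P/|S| = 1 (lagging).

(a) P = 3.847 W  (b) Q = 0.0009658 VAR  (c) S = 3.847 VA  (d) PF = 1 (lagging)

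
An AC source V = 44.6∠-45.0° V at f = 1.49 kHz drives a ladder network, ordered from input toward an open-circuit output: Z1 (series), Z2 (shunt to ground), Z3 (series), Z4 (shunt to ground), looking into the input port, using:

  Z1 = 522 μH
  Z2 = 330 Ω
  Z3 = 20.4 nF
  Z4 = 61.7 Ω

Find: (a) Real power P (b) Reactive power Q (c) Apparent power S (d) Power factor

Step 1 — Angular frequency: ω = 2π·f = 2π·1490 = 9362 rad/s.
Step 2 — Component impedances:
  Z1: Z = jωL = j·9362·0.000522 = 0 + j4.887 Ω
  Z2: Z = R = 330 Ω
  Z3: Z = 1/(jωC) = -j/(ω·C) = 0 - j5236 Ω
  Z4: Z = R = 61.7 Ω
Step 3 — Ladder network (open output): work backward from the far end, alternating series and parallel combinations. Z_in = 328.5 - j15.8 Ω = 328.8∠-2.8° Ω.
Step 4 — Source phasor: V = 44.6∠-45.0° V = 31.54 - j31.54 V.
Step 5 — Current: I = V / Z = 0.1004 - j0.09119 A = 0.1356∠-42.2° A.
Step 6 — Complex power: S = V·I* = 6.042 - j0.2906 VA.
Step 7 — Real power: P = Re(S) = 6.042 W.
Step 8 — Reactive power: Q = Im(S) = -0.2906 VAR.
Step 9 — Apparent power: |S| = 6.049 VA.
Step 10 — Power factor: PF = P/|S| = 0.9988 (leading).

(a) P = 6.042 W  (b) Q = -0.2906 VAR  (c) S = 6.049 VA  (d) PF = 0.9988 (leading)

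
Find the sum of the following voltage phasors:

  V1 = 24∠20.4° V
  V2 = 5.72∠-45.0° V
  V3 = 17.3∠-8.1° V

Step 1 — Convert each phasor to rectangular form:
  V1 = 24·(cos(20.4°) + j·sin(20.4°)) = 22.49 + j8.366 V
  V2 = 5.72·(cos(-45.0°) + j·sin(-45.0°)) = 4.045 - j4.045 V
  V3 = 17.3·(cos(-8.1°) + j·sin(-8.1°)) = 17.13 - j2.438 V
Step 2 — Sum components: V_total = 43.67 + j1.883 V.
Step 3 — Convert to polar: |V_total| = 43.71 V, ∠V_total = 2.5°.

V_total = 43.71∠2.5° V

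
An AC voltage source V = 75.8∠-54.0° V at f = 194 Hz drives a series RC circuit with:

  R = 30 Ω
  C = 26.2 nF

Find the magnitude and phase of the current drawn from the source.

Step 1 — Angular frequency: ω = 2π·f = 2π·194 = 1219 rad/s.
Step 2 — Component impedances:
  R: Z = R = 30 Ω
  C: Z = 1/(jωC) = -j/(ω·C) = 0 - j3.131e+04 Ω
Step 3 — Series combination: Z_total = R + C = 30 - j3.131e+04 Ω = 3.131e+04∠-89.9° Ω.
Step 4 — Source phasor: V = 75.8∠-54.0° V = 44.55 - j61.32 V.
Step 5 — Ohm's law: I = V / Z_total = (44.55 - j61.32) / (30 - j3.131e+04) = 0.00196 + j0.001421 A.
Step 6 — Convert to polar: |I| = 0.002421 A, ∠I = 35.9°.

I = 0.002421∠35.9° A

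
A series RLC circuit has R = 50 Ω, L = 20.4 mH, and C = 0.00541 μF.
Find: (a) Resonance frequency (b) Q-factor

Step 1 — Resonance condition Im(Z)=0 gives ω₀ = 1/√(LC).
Step 2 — ω₀ = 1/√(0.0204·5.41e-09) = 9.519e+04 rad/s.
Step 3 — f₀ = ω₀/(2π) = 1.515e+04 Hz.
Step 4 — Series Q: Q = ω₀L/R = 9.519e+04·0.0204/50 = 38.84.

(a) f₀ = 1.515e+04 Hz  (b) Q = 38.84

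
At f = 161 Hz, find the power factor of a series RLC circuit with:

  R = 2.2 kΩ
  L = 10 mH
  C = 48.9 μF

Step 1 — Angular frequency: ω = 2π·f = 2π·161 = 1012 rad/s.
Step 2 — Component impedances:
  R: Z = R = 2200 Ω
  L: Z = jωL = j·1012·0.01 = 0 + j10.12 Ω
  C: Z = 1/(jωC) = -j/(ω·C) = 0 - j20.22 Ω
Step 3 — Series combination: Z_total = R + L + C = 2200 - j10.1 Ω = 2200∠-0.3° Ω.
Step 4 — Power factor: PF = cos(φ) = Re(Z)/|Z| = 2200/2200 = 1.
Step 5 — Type: Im(Z) = -10.1 ⇒ leading (phase φ = -0.3°).

PF = 1 (leading, φ = -0.3°)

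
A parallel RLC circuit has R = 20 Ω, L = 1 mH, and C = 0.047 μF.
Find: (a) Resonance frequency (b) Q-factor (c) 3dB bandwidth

Step 1 — Resonance: ω₀ = 1/√(LC) = 1/√(0.001·4.7e-08) = 1.459e+05 rad/s.
Step 2 — f₀ = ω₀/(2π) = 2.322e+04 Hz.
Step 3 — Parallel Q: Q = R/(ω₀L) = 20/(1.459e+05·0.001) = 0.1371.
Step 4 — Bandwidth: Δω = ω₀/Q = 1.064e+06 rad/s; BW = Δω/(2π) = 1.693e+05 Hz.

(a) f₀ = 2.322e+04 Hz  (b) Q = 0.1371  (c) BW = 1.693e+05 Hz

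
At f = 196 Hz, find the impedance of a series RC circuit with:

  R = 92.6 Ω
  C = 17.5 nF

Step 1 — Angular frequency: ω = 2π·f = 2π·196 = 1232 rad/s.
Step 2 — Component impedances:
  R: Z = R = 92.6 Ω
  C: Z = 1/(jωC) = -j/(ω·C) = 0 - j4.64e+04 Ω
Step 3 — Series combination: Z_total = R + C = 92.6 - j4.64e+04 Ω = 4.64e+04∠-89.9° Ω.

Z = 92.6 - j4.64e+04 Ω = 4.64e+04∠-89.9° Ω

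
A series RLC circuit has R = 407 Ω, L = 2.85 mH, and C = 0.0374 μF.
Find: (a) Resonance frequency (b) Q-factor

Step 1 — Resonance condition Im(Z)=0 gives ω₀ = 1/√(LC).
Step 2 — ω₀ = 1/√(0.00285·3.74e-08) = 9.686e+04 rad/s.
Step 3 — f₀ = ω₀/(2π) = 1.542e+04 Hz.
Step 4 — Series Q: Q = ω₀L/R = 9.686e+04·0.00285/407 = 0.6783.

(a) f₀ = 1.542e+04 Hz  (b) Q = 0.6783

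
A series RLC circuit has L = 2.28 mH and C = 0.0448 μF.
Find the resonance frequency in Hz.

Step 1 — Resonance condition Im(Z)=0 gives ω₀ = 1/√(LC).
Step 2 — ω₀ = 1/√(0.00228·4.48e-08) = 9.894e+04 rad/s.
Step 3 — f₀ = ω₀/(2π) = 1.575e+04 Hz.

f₀ = 1.575e+04 Hz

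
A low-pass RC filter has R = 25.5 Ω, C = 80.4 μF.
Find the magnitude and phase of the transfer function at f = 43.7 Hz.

Step 1 — Angular frequency: ω = 2π·43.7 = 274.6 rad/s.
Step 2 — Transfer function: H(jω) = 1/(1 + jωRC).
Step 3 — Denominator: 1 + jωRC = 1 + j·274.6·25.5·8.04e-05 = 1 + j0.5629.
Step 4 — H = 0.7594 - j0.4275.
Step 5 — Magnitude: |H| = 0.8714 (-1.2 dB); phase: φ = -29.4°.

|H| = 0.8714 (-1.2 dB), φ = -29.4°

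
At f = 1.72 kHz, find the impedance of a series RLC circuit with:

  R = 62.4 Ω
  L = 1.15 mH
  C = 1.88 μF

Step 1 — Angular frequency: ω = 2π·f = 2π·1720 = 1.081e+04 rad/s.
Step 2 — Component impedances:
  R: Z = R = 62.4 Ω
  L: Z = jωL = j·1.081e+04·0.00115 = 0 + j12.43 Ω
  C: Z = 1/(jωC) = -j/(ω·C) = 0 - j49.22 Ω
Step 3 — Series combination: Z_total = R + L + C = 62.4 - j36.79 Ω = 72.44∠-30.5° Ω.

Z = 62.4 - j36.79 Ω = 72.44∠-30.5° Ω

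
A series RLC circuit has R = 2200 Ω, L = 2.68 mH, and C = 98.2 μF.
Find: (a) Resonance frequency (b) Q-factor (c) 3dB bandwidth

Step 1 — Resonance: ω₀ = 1/√(LC) = 1/√(0.00268·9.82e-05) = 1949 rad/s.
Step 2 — f₀ = ω₀/(2π) = 310.2 Hz.
Step 3 — Series Q: Q = ω₀L/R = 1949·0.00268/2200 = 0.002375.
Step 4 — Bandwidth: Δω = ω₀/Q = 8.209e+05 rad/s; BW = Δω/(2π) = 1.306e+05 Hz.

(a) f₀ = 310.2 Hz  (b) Q = 0.002375  (c) BW = 1.306e+05 Hz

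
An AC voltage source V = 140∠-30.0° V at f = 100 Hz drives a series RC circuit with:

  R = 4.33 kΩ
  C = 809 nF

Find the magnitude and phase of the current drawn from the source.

Step 1 — Angular frequency: ω = 2π·f = 2π·100 = 628.3 rad/s.
Step 2 — Component impedances:
  R: Z = R = 4330 Ω
  C: Z = 1/(jωC) = -j/(ω·C) = 0 - j1967 Ω
Step 3 — Series combination: Z_total = R + C = 4330 - j1967 Ω = 4756∠-24.4° Ω.
Step 4 — Source phasor: V = 140∠-30.0° V = 121.2 - j70 V.
Step 5 — Ohm's law: I = V / Z_total = (121.2 - j70) / (4330 - j1967) = 0.0293 - j0.002855 A.
Step 6 — Convert to polar: |I| = 0.02944 A, ∠I = -5.6°.

I = 0.02944∠-5.6° A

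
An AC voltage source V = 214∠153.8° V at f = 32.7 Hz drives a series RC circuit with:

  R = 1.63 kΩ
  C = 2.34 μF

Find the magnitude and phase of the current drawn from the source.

Step 1 — Angular frequency: ω = 2π·f = 2π·32.7 = 205.5 rad/s.
Step 2 — Component impedances:
  R: Z = R = 1630 Ω
  C: Z = 1/(jωC) = -j/(ω·C) = 0 - j2080 Ω
Step 3 — Series combination: Z_total = R + C = 1630 - j2080 Ω = 2643∠-51.9° Ω.
Step 4 — Source phasor: V = 214∠153.8° V = -192 + j94.48 V.
Step 5 — Ohm's law: I = V / Z_total = (-192 + j94.48) / (1630 - j2080) = -0.07296 - j0.03514 A.
Step 6 — Convert to polar: |I| = 0.08098 A, ∠I = -154.3°.

I = 0.08098∠-154.3° A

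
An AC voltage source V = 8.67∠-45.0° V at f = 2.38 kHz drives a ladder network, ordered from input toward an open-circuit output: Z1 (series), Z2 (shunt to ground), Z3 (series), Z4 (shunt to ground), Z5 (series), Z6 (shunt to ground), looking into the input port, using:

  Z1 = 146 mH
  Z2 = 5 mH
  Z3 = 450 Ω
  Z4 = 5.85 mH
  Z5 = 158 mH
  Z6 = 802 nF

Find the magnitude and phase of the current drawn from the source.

Step 1 — Angular frequency: ω = 2π·f = 2π·2380 = 1.495e+04 rad/s.
Step 2 — Component impedances:
  Z1: Z = jωL = j·1.495e+04·0.146 = 0 + j2183 Ω
  Z2: Z = jωL = j·1.495e+04·0.005 = 0 + j74.77 Ω
  Z3: Z = R = 450 Ω
  Z4: Z = jωL = j·1.495e+04·0.00585 = 0 + j87.48 Ω
  Z5: Z = jωL = j·1.495e+04·0.158 = 0 + j2363 Ω
  Z6: Z = 1/(jωC) = -j/(ω·C) = 0 - j83.38 Ω
Step 3 — Ladder network (open output): work backward from the far end, alternating series and parallel combinations. Z_in = 11.04 + j2254 Ω = 2254∠89.7° Ω.
Step 4 — Source phasor: V = 8.67∠-45.0° V = 6.131 - j6.131 V.
Step 5 — Ohm's law: I = V / Z_total = (6.131 - j6.131) / (11.04 + j2254) = -0.002706 - j0.002733 A.
Step 6 — Convert to polar: |I| = 0.003846 A, ∠I = -134.7°.

I = 0.003846∠-134.7° A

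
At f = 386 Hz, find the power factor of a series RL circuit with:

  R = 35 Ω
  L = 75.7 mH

Step 1 — Angular frequency: ω = 2π·f = 2π·386 = 2425 rad/s.
Step 2 — Component impedances:
  R: Z = R = 35 Ω
  L: Z = jωL = j·2425·0.0757 = 0 + j183.6 Ω
Step 3 — Series combination: Z_total = R + L = 35 + j183.6 Ω = 186.9∠79.2° Ω.
Step 4 — Power factor: PF = cos(φ) = Re(Z)/|Z| = 35/186.9 = 0.1873.
Step 5 — Type: Im(Z) = 183.6 ⇒ lagging (phase φ = 79.2°).

PF = 0.1873 (lagging, φ = 79.2°)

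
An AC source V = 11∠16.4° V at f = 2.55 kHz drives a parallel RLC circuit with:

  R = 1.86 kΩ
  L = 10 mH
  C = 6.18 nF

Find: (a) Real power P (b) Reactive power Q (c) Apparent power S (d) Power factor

Step 1 — Angular frequency: ω = 2π·f = 2π·2550 = 1.602e+04 rad/s.
Step 2 — Component impedances:
  R: Z = R = 1860 Ω
  L: Z = jωL = j·1.602e+04·0.01 = 0 + j160.2 Ω
  C: Z = 1/(jωC) = -j/(ω·C) = 0 - j1.01e+04 Ω
Step 3 — Parallel combination: 1/Z_total = 1/R + 1/L + 1/C; Z_total = 14.14 + j161.6 Ω = 162.2∠85.0° Ω.
Step 4 — Source phasor: V = 11∠16.4° V = 10.55 + j3.106 V.
Step 5 — Current: I = V / Z = 0.02475 - j0.06315 A = 0.06782∠-68.6° A.
Step 6 — Complex power: S = V·I* = 0.06505 + j0.7432 VA.
Step 7 — Real power: P = Re(S) = 0.06505 W.
Step 8 — Reactive power: Q = Im(S) = 0.7432 VAR.
Step 9 — Apparent power: |S| = 0.7461 VA.
Step 10 — Power factor: PF = P/|S| = 0.0872 (lagging).

(a) P = 0.06505 W  (b) Q = 0.7432 VAR  (c) S = 0.7461 VA  (d) PF = 0.0872 (lagging)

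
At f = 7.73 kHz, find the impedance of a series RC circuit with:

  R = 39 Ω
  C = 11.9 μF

Step 1 — Angular frequency: ω = 2π·f = 2π·7730 = 4.857e+04 rad/s.
Step 2 — Component impedances:
  R: Z = R = 39 Ω
  C: Z = 1/(jωC) = -j/(ω·C) = 0 - j1.73 Ω
Step 3 — Series combination: Z_total = R + C = 39 - j1.73 Ω = 39.04∠-2.5° Ω.

Z = 39 - j1.73 Ω = 39.04∠-2.5° Ω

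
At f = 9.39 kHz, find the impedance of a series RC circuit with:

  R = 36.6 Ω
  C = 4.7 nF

Step 1 — Angular frequency: ω = 2π·f = 2π·9390 = 5.9e+04 rad/s.
Step 2 — Component impedances:
  R: Z = R = 36.6 Ω
  C: Z = 1/(jωC) = -j/(ω·C) = 0 - j3606 Ω
Step 3 — Series combination: Z_total = R + C = 36.6 - j3606 Ω = 3606∠-89.4° Ω.

Z = 36.6 - j3606 Ω = 3606∠-89.4° Ω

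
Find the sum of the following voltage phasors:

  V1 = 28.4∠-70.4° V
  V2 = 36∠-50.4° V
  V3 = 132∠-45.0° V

Step 1 — Convert each phasor to rectangular form:
  V1 = 28.4·(cos(-70.4°) + j·sin(-70.4°)) = 9.527 - j26.75 V
  V2 = 36·(cos(-50.4°) + j·sin(-50.4°)) = 22.95 - j27.74 V
  V3 = 132·(cos(-45.0°) + j·sin(-45.0°)) = 93.34 - j93.34 V
Step 2 — Sum components: V_total = 125.8 - j147.8 V.
Step 3 — Convert to polar: |V_total| = 194.1 V, ∠V_total = -49.6°.

V_total = 194.1∠-49.6° V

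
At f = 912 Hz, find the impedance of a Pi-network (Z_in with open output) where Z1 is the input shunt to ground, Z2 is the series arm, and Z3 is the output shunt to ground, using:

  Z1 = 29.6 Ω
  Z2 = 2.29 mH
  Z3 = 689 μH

Step 1 — Angular frequency: ω = 2π·f = 2π·912 = 5730 rad/s.
Step 2 — Component impedances:
  Z1: Z = R = 29.6 Ω
  Z2: Z = jωL = j·5730·0.00229 = 0 + j13.12 Ω
  Z3: Z = jωL = j·5730·0.000689 = 0 + j3.948 Ω
Step 3 — With open output, the series arm Z2 and the output shunt Z3 appear in series to ground: Z2 + Z3 = 0 + j17.07 Ω.
Step 4 — Parallel with input shunt Z1: Z_in = Z1 || (Z2 + Z3) = 7.388 + j12.81 Ω = 14.79∠60.0° Ω.

Z = 7.388 + j12.81 Ω = 14.79∠60.0° Ω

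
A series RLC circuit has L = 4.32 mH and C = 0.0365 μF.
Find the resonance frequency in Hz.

Step 1 — Resonance condition Im(Z)=0 gives ω₀ = 1/√(LC).
Step 2 — ω₀ = 1/√(0.00432·3.65e-08) = 7.964e+04 rad/s.
Step 3 — f₀ = ω₀/(2π) = 1.267e+04 Hz.

f₀ = 1.267e+04 Hz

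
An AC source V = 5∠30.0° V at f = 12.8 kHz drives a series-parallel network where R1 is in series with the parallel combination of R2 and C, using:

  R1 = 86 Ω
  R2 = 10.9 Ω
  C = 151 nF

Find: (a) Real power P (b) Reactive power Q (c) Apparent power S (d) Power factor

Step 1 — Angular frequency: ω = 2π·f = 2π·1.28e+04 = 8.042e+04 rad/s.
Step 2 — Component impedances:
  R1: Z = R = 86 Ω
  R2: Z = R = 10.9 Ω
  C: Z = 1/(jωC) = -j/(ω·C) = 0 - j82.34 Ω
Step 3 — Parallel branch: R2 || C = 1/(1/R2 + 1/C) = 10.71 - j1.418 Ω.
Step 4 — Series with R1: Z_total = R1 + (R2 || C) = 96.71 - j1.418 Ω = 96.72∠-0.8° Ω.
Step 5 — Source phasor: V = 5∠30.0° V = 4.33 + j2.5 V.
Step 6 — Current: I = V / Z = 0.04438 + j0.0265 A = 0.05169∠30.8° A.
Step 7 — Complex power: S = V·I* = 0.2584 - j0.003789 VA.
Step 8 — Real power: P = Re(S) = 0.2584 W.
Step 9 — Reactive power: Q = Im(S) = -0.003789 VAR.
Step 10 — Apparent power: |S| = 0.2585 VA.
Step 11 — Power factor: PF = P/|S| = 0.9999 (leading).

(a) P = 0.2584 W  (b) Q = -0.003789 VAR  (c) S = 0.2585 VA  (d) PF = 0.9999 (leading)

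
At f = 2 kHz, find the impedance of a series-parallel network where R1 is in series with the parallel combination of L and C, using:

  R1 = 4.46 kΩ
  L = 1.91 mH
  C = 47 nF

Step 1 — Angular frequency: ω = 2π·f = 2π·2000 = 1.257e+04 rad/s.
Step 2 — Component impedances:
  R1: Z = R = 4460 Ω
  L: Z = jωL = j·1.257e+04·0.00191 = 0 + j24 Ω
  C: Z = 1/(jωC) = -j/(ω·C) = 0 - j1693 Ω
Step 3 — Parallel branch: L || C = 1/(1/L + 1/C) = 0 + j24.35 Ω.
Step 4 — Series with R1: Z_total = R1 + (L || C) = 4460 + j24.35 Ω = 4460∠0.3° Ω.

Z = 4460 + j24.35 Ω = 4460∠0.3° Ω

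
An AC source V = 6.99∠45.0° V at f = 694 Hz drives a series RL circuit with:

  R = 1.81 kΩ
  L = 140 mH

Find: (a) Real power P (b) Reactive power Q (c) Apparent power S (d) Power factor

Step 1 — Angular frequency: ω = 2π·f = 2π·694 = 4361 rad/s.
Step 2 — Component impedances:
  R: Z = R = 1810 Ω
  L: Z = jωL = j·4361·0.14 = 0 + j610.5 Ω
Step 3 — Series combination: Z_total = R + L = 1810 + j610.5 Ω = 1910∠18.6° Ω.
Step 4 — Source phasor: V = 6.99∠45.0° V = 4.943 + j4.943 V.
Step 5 — Current: I = V / Z = 0.003279 + j0.001625 A = 0.003659∠26.4° A.
Step 6 — Complex power: S = V·I* = 0.02424 + j0.008175 VA.
Step 7 — Real power: P = Re(S) = 0.02424 W.
Step 8 — Reactive power: Q = Im(S) = 0.008175 VAR.
Step 9 — Apparent power: |S| = 0.02558 VA.
Step 10 — Power factor: PF = P/|S| = 0.9476 (lagging).

(a) P = 0.02424 W  (b) Q = 0.008175 VAR  (c) S = 0.02558 VA  (d) PF = 0.9476 (lagging)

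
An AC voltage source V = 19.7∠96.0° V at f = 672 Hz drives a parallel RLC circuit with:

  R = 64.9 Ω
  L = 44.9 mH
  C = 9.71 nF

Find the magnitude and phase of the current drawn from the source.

Step 1 — Angular frequency: ω = 2π·f = 2π·672 = 4222 rad/s.
Step 2 — Component impedances:
  R: Z = R = 64.9 Ω
  L: Z = jωL = j·4222·0.0449 = 0 + j189.6 Ω
  C: Z = 1/(jωC) = -j/(ω·C) = 0 - j2.439e+04 Ω
Step 3 — Parallel combination: 1/Z_total = 1/R + 1/L + 1/C; Z_total = 58.19 + j19.76 Ω = 61.45∠18.8° Ω.
Step 4 — Source phasor: V = 19.7∠96.0° V = -2.059 + j19.59 V.
Step 5 — Ohm's law: I = V / Z_total = (-2.059 + j19.59) / (58.19 + j19.76) = 0.07081 + j0.3127 A.
Step 6 — Convert to polar: |I| = 0.3206 A, ∠I = 77.2°.

I = 0.3206∠77.2° A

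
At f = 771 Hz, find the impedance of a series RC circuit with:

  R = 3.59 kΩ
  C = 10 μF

Step 1 — Angular frequency: ω = 2π·f = 2π·771 = 4844 rad/s.
Step 2 — Component impedances:
  R: Z = R = 3590 Ω
  C: Z = 1/(jωC) = -j/(ω·C) = 0 - j20.64 Ω
Step 3 — Series combination: Z_total = R + C = 3590 - j20.64 Ω = 3590∠-0.3° Ω.

Z = 3590 - j20.64 Ω = 3590∠-0.3° Ω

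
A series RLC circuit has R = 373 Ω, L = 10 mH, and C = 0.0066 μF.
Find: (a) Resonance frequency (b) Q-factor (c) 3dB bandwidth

Step 1 — Resonance: ω₀ = 1/√(LC) = 1/√(0.01·6.6e-09) = 1.231e+05 rad/s.
Step 2 — f₀ = ω₀/(2π) = 1.959e+04 Hz.
Step 3 — Series Q: Q = ω₀L/R = 1.231e+05·0.01/373 = 3.3.
Step 4 — Bandwidth: Δω = ω₀/Q = 3.73e+04 rad/s; BW = Δω/(2π) = 5936 Hz.

(a) f₀ = 1.959e+04 Hz  (b) Q = 3.3  (c) BW = 5936 Hz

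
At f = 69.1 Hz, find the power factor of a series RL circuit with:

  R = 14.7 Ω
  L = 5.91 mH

Step 1 — Angular frequency: ω = 2π·f = 2π·69.1 = 434.2 rad/s.
Step 2 — Component impedances:
  R: Z = R = 14.7 Ω
  L: Z = jωL = j·434.2·0.00591 = 0 + j2.566 Ω
Step 3 — Series combination: Z_total = R + L = 14.7 + j2.566 Ω = 14.92∠9.9° Ω.
Step 4 — Power factor: PF = cos(φ) = Re(Z)/|Z| = 14.7/14.922 = 0.9851.
Step 5 — Type: Im(Z) = 2.566 ⇒ lagging (phase φ = 9.9°).

PF = 0.9851 (lagging, φ = 9.9°)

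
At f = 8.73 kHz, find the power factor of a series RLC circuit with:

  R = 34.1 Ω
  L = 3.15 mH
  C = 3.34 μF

Step 1 — Angular frequency: ω = 2π·f = 2π·8730 = 5.485e+04 rad/s.
Step 2 — Component impedances:
  R: Z = R = 34.1 Ω
  L: Z = jωL = j·5.485e+04·0.00315 = 0 + j172.8 Ω
  C: Z = 1/(jωC) = -j/(ω·C) = 0 - j5.458 Ω
Step 3 — Series combination: Z_total = R + L + C = 34.1 + j167.3 Ω = 170.8∠78.5° Ω.
Step 4 — Power factor: PF = cos(φ) = Re(Z)/|Z| = 34.1/170.77 = 0.1997.
Step 5 — Type: Im(Z) = 167.3 ⇒ lagging (phase φ = 78.5°).

PF = 0.1997 (lagging, φ = 78.5°)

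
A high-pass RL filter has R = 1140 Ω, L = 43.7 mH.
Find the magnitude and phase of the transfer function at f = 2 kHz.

Step 1 — Angular frequency: ω = 2π·2000 = 1.257e+04 rad/s.
Step 2 — Transfer function: H(jω) = jωL/(R + jωL).
Step 3 — Numerator jωL = j·549.2; denominator R + jωL = 1140 + j549.2.
Step 4 — H = 0.1883 + j0.391.
Step 5 — Magnitude: |H| = 0.434 (-7.3 dB); phase: φ = 64.3°.

|H| = 0.434 (-7.3 dB), φ = 64.3°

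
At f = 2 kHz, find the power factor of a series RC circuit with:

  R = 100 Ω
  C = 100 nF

Step 1 — Angular frequency: ω = 2π·f = 2π·2000 = 1.257e+04 rad/s.
Step 2 — Component impedances:
  R: Z = R = 100 Ω
  C: Z = 1/(jωC) = -j/(ω·C) = 0 - j795.8 Ω
Step 3 — Series combination: Z_total = R + C = 100 - j795.8 Ω = 802∠-82.8° Ω.
Step 4 — Power factor: PF = cos(φ) = Re(Z)/|Z| = 100/802 = 0.1247.
Step 5 — Type: Im(Z) = -795.8 ⇒ leading (phase φ = -82.8°).

PF = 0.1247 (leading, φ = -82.8°)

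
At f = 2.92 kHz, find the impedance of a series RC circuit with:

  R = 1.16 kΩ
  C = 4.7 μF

Step 1 — Angular frequency: ω = 2π·f = 2π·2920 = 1.835e+04 rad/s.
Step 2 — Component impedances:
  R: Z = R = 1160 Ω
  C: Z = 1/(jωC) = -j/(ω·C) = 0 - j11.6 Ω
Step 3 — Series combination: Z_total = R + C = 1160 - j11.6 Ω = 1160∠-0.6° Ω.

Z = 1160 - j11.6 Ω = 1160∠-0.6° Ω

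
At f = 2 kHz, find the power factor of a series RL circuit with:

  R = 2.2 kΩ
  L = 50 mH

Step 1 — Angular frequency: ω = 2π·f = 2π·2000 = 1.257e+04 rad/s.
Step 2 — Component impedances:
  R: Z = R = 2200 Ω
  L: Z = jωL = j·1.257e+04·0.05 = 0 + j628.3 Ω
Step 3 — Series combination: Z_total = R + L = 2200 + j628.3 Ω = 2288∠15.9° Ω.
Step 4 — Power factor: PF = cos(φ) = Re(Z)/|Z| = 2200/2287.97 = 0.9616.
Step 5 — Type: Im(Z) = 628.3 ⇒ lagging (phase φ = 15.9°).

PF = 0.9616 (lagging, φ = 15.9°)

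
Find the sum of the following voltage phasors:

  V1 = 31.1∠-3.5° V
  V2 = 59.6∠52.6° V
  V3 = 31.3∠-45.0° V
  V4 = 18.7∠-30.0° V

Step 1 — Convert each phasor to rectangular form:
  V1 = 31.1·(cos(-3.5°) + j·sin(-3.5°)) = 31.04 - j1.899 V
  V2 = 59.6·(cos(52.6°) + j·sin(52.6°)) = 36.2 + j47.35 V
  V3 = 31.3·(cos(-45.0°) + j·sin(-45.0°)) = 22.13 - j22.13 V
  V4 = 18.7·(cos(-30.0°) + j·sin(-30.0°)) = 16.19 - j9.35 V
Step 2 — Sum components: V_total = 105.6 + j13.97 V.
Step 3 — Convert to polar: |V_total| = 106.5 V, ∠V_total = 7.5°.

V_total = 106.5∠7.5° V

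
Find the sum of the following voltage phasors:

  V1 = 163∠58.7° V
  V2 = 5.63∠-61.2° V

Step 1 — Convert each phasor to rectangular form:
  V1 = 163·(cos(58.7°) + j·sin(58.7°)) = 84.68 + j139.3 V
  V2 = 5.63·(cos(-61.2°) + j·sin(-61.2°)) = 2.712 - j4.934 V
Step 2 — Sum components: V_total = 87.39 + j134.3 V.
Step 3 — Convert to polar: |V_total| = 160.3 V, ∠V_total = 57.0°.

V_total = 160.3∠57.0° V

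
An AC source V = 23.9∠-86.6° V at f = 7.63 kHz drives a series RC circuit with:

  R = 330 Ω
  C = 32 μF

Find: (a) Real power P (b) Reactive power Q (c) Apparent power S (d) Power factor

Step 1 — Angular frequency: ω = 2π·f = 2π·7630 = 4.794e+04 rad/s.
Step 2 — Component impedances:
  R: Z = R = 330 Ω
  C: Z = 1/(jωC) = -j/(ω·C) = 0 - j0.6518 Ω
Step 3 — Series combination: Z_total = R + C = 330 - j0.6518 Ω = 330∠-0.1° Ω.
Step 4 — Source phasor: V = 23.9∠-86.6° V = 1.417 - j23.86 V.
Step 5 — Current: I = V / Z = 0.004438 - j0.07229 A = 0.07242∠-86.5° A.
Step 6 — Complex power: S = V·I* = 1.731 - j0.003419 VA.
Step 7 — Real power: P = Re(S) = 1.731 W.
Step 8 — Reactive power: Q = Im(S) = -0.003419 VAR.
Step 9 — Apparent power: |S| = 1.731 VA.
Step 10 — Power factor: PF = P/|S| = 1 (leading).

(a) P = 1.731 W  (b) Q = -0.003419 VAR  (c) S = 1.731 VA  (d) PF = 1 (leading)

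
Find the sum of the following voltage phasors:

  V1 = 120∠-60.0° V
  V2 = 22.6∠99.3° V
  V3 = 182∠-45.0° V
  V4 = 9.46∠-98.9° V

Step 1 — Convert each phasor to rectangular form:
  V1 = 120·(cos(-60.0°) + j·sin(-60.0°)) = 60 - j103.9 V
  V2 = 22.6·(cos(99.3°) + j·sin(99.3°)) = -3.652 + j22.3 V
  V3 = 182·(cos(-45.0°) + j·sin(-45.0°)) = 128.7 - j128.7 V
  V4 = 9.46·(cos(-98.9°) + j·sin(-98.9°)) = -1.464 - j9.346 V
Step 2 — Sum components: V_total = 183.6 - j219.7 V.
Step 3 — Convert to polar: |V_total| = 286.3 V, ∠V_total = -50.1°.

V_total = 286.3∠-50.1° V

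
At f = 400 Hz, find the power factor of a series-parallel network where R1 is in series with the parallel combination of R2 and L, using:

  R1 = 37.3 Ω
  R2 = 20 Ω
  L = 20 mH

Step 1 — Angular frequency: ω = 2π·f = 2π·400 = 2513 rad/s.
Step 2 — Component impedances:
  R1: Z = R = 37.3 Ω
  R2: Z = R = 20 Ω
  L: Z = jωL = j·2513·0.02 = 0 + j50.27 Ω
Step 3 — Parallel branch: R2 || L = 1/(1/R2 + 1/L) = 17.27 + j6.87 Ω.
Step 4 — Series with R1: Z_total = R1 + (R2 || L) = 54.57 + j6.87 Ω = 55∠7.2° Ω.
Step 5 — Power factor: PF = cos(φ) = Re(Z)/|Z| = 54.57/55 = 0.9922.
Step 6 — Type: Im(Z) = 6.87 ⇒ lagging (phase φ = 7.2°).

PF = 0.9922 (lagging, φ = 7.2°)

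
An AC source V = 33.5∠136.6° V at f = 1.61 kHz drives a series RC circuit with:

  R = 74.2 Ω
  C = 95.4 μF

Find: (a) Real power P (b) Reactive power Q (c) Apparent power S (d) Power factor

Step 1 — Angular frequency: ω = 2π·f = 2π·1610 = 1.012e+04 rad/s.
Step 2 — Component impedances:
  R: Z = R = 74.2 Ω
  C: Z = 1/(jωC) = -j/(ω·C) = 0 - j1.036 Ω
Step 3 — Series combination: Z_total = R + C = 74.2 - j1.036 Ω = 74.21∠-0.8° Ω.
Step 4 — Source phasor: V = 33.5∠136.6° V = -24.34 + j23.02 V.
Step 5 — Current: I = V / Z = -0.3323 + j0.3056 A = 0.4514∠137.4° A.
Step 6 — Complex power: S = V·I* = 15.12 - j0.2112 VA.
Step 7 — Real power: P = Re(S) = 15.12 W.
Step 8 — Reactive power: Q = Im(S) = -0.2112 VAR.
Step 9 — Apparent power: |S| = 15.12 VA.
Step 10 — Power factor: PF = P/|S| = 0.9999 (leading).

(a) P = 15.12 W  (b) Q = -0.2112 VAR  (c) S = 15.12 VA  (d) PF = 0.9999 (leading)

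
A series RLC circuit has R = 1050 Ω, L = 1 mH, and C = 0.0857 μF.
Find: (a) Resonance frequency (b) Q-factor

Step 1 — Resonance condition Im(Z)=0 gives ω₀ = 1/√(LC).
Step 2 — ω₀ = 1/√(0.001·8.57e-08) = 1.08e+05 rad/s.
Step 3 — f₀ = ω₀/(2π) = 1.719e+04 Hz.
Step 4 — Series Q: Q = ω₀L/R = 1.08e+05·0.001/1050 = 0.1029.

(a) f₀ = 1.719e+04 Hz  (b) Q = 0.1029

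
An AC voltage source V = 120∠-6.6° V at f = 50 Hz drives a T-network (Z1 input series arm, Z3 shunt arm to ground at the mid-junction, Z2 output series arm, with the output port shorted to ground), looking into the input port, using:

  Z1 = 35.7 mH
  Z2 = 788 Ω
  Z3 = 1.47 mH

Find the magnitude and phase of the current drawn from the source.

Step 1 — Angular frequency: ω = 2π·f = 2π·50 = 314.2 rad/s.
Step 2 — Component impedances:
  Z1: Z = jωL = j·314.2·0.0357 = 0 + j11.22 Ω
  Z2: Z = R = 788 Ω
  Z3: Z = jωL = j·314.2·0.00147 = 0 + j0.4618 Ω
Step 3 — With the output port shorted to ground, the output series arm Z2 runs from the junction to ground; the shunt arm Z3 also runs from the junction to ground. They appear in parallel: Z3 || Z2 = 0.0002707 + j0.4618 Ω.
Step 4 — Series with input arm Z1: Z_in = Z1 + (Z3 || Z2) = 0.0002707 + j11.68 Ω = 11.68∠90.0° Ω.
Step 5 — Source phasor: V = 120∠-6.6° V = 119.2 - j13.79 V.
Step 6 — Ohm's law: I = V / Z_total = (119.2 - j13.79) / (0.0002707 + j11.68) = -1.181 - j10.21 A.
Step 7 — Convert to polar: |I| = 10.28 A, ∠I = -96.6°.

I = 10.28∠-96.6° A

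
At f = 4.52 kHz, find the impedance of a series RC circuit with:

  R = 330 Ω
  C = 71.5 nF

Step 1 — Angular frequency: ω = 2π·f = 2π·4520 = 2.84e+04 rad/s.
Step 2 — Component impedances:
  R: Z = R = 330 Ω
  C: Z = 1/(jωC) = -j/(ω·C) = 0 - j492.5 Ω
Step 3 — Series combination: Z_total = R + C = 330 - j492.5 Ω = 592.8∠-56.2° Ω.

Z = 330 - j492.5 Ω = 592.8∠-56.2° Ω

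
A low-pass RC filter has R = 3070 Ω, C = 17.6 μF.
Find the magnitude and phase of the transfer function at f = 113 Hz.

Step 1 — Angular frequency: ω = 2π·113 = 710 rad/s.
Step 2 — Transfer function: H(jω) = 1/(1 + jωRC).
Step 3 — Denominator: 1 + jωRC = 1 + j·710·3070·1.76e-05 = 1 + j38.36.
Step 4 — H = 0.000679 - j0.02605.
Step 5 — Magnitude: |H| = 0.02606 (-31.7 dB); phase: φ = -88.5°.

|H| = 0.02606 (-31.7 dB), φ = -88.5°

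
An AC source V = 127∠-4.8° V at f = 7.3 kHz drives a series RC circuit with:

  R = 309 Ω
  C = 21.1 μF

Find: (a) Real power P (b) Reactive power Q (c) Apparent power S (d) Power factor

Step 1 — Angular frequency: ω = 2π·f = 2π·7300 = 4.587e+04 rad/s.
Step 2 — Component impedances:
  R: Z = R = 309 Ω
  C: Z = 1/(jωC) = -j/(ω·C) = 0 - j1.033 Ω
Step 3 — Series combination: Z_total = R + C = 309 - j1.033 Ω = 309∠-0.2° Ω.
Step 4 — Source phasor: V = 127∠-4.8° V = 126.6 - j10.63 V.
Step 5 — Current: I = V / Z = 0.4097 - j0.03302 A = 0.411∠-4.6° A.
Step 6 — Complex power: S = V·I* = 52.2 - j0.1745 VA.
Step 7 — Real power: P = Re(S) = 52.2 W.
Step 8 — Reactive power: Q = Im(S) = -0.1745 VAR.
Step 9 — Apparent power: |S| = 52.2 VA.
Step 10 — Power factor: PF = P/|S| = 1 (leading).

(a) P = 52.2 W  (b) Q = -0.1745 VAR  (c) S = 52.2 VA  (d) PF = 1 (leading)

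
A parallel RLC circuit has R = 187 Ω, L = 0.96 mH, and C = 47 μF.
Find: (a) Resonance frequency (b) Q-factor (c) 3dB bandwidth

Step 1 — Resonance: ω₀ = 1/√(LC) = 1/√(0.00096·4.7e-05) = 4708 rad/s.
Step 2 — f₀ = ω₀/(2π) = 749.3 Hz.
Step 3 — Parallel Q: Q = R/(ω₀L) = 187/(4708·0.00096) = 41.38.
Step 4 — Bandwidth: Δω = ω₀/Q = 113.8 rad/s; BW = Δω/(2π) = 18.11 Hz.

(a) f₀ = 749.3 Hz  (b) Q = 41.38  (c) BW = 18.11 Hz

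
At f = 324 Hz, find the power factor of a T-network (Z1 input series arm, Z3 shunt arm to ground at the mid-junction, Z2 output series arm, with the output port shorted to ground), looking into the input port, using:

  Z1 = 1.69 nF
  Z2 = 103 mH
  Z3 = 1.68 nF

Step 1 — Angular frequency: ω = 2π·f = 2π·324 = 2036 rad/s.
Step 2 — Component impedances:
  Z1: Z = 1/(jωC) = -j/(ω·C) = 0 - j2.907e+05 Ω
  Z2: Z = jωL = j·2036·0.103 = 0 + j209.7 Ω
  Z3: Z = 1/(jωC) = -j/(ω·C) = 0 - j2.924e+05 Ω
Step 3 — With the output port shorted to ground, the output series arm Z2 runs from the junction to ground; the shunt arm Z3 also runs from the junction to ground. They appear in parallel: Z3 || Z2 = 0 + j209.8 Ω.
Step 4 — Series with input arm Z1: Z_in = Z1 + (Z3 || Z2) = 0 - j2.905e+05 Ω = 2.905e+05∠-90.0° Ω.
Step 5 — Power factor: PF = cos(φ) = Re(Z)/|Z| = 0/2.905e+05 = 0.
Step 6 — Type: Im(Z) = -2.905e+05 ⇒ leading (phase φ = -90.0°).

PF = 0 (leading, φ = -90.0°)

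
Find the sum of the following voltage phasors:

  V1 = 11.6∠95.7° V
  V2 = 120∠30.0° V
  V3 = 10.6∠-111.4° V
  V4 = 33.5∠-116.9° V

Step 1 — Convert each phasor to rectangular form:
  V1 = 11.6·(cos(95.7°) + j·sin(95.7°)) = -1.152 + j11.54 V
  V2 = 120·(cos(30.0°) + j·sin(30.0°)) = 103.9 + j60 V
  V3 = 10.6·(cos(-111.4°) + j·sin(-111.4°)) = -3.868 - j9.869 V
  V4 = 33.5·(cos(-116.9°) + j·sin(-116.9°)) = -15.16 - j29.88 V
Step 2 — Sum components: V_total = 83.75 + j31.8 V.
Step 3 — Convert to polar: |V_total| = 89.58 V, ∠V_total = 20.8°.

V_total = 89.58∠20.8° V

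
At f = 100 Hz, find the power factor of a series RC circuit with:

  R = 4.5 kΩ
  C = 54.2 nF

Step 1 — Angular frequency: ω = 2π·f = 2π·100 = 628.3 rad/s.
Step 2 — Component impedances:
  R: Z = R = 4500 Ω
  C: Z = 1/(jωC) = -j/(ω·C) = 0 - j2.936e+04 Ω
Step 3 — Series combination: Z_total = R + C = 4500 - j2.936e+04 Ω = 2.971e+04∠-81.3° Ω.
Step 4 — Power factor: PF = cos(φ) = Re(Z)/|Z| = 4500/2.971e+04 = 0.1515.
Step 5 — Type: Im(Z) = -2.936e+04 ⇒ leading (phase φ = -81.3°).

PF = 0.1515 (leading, φ = -81.3°)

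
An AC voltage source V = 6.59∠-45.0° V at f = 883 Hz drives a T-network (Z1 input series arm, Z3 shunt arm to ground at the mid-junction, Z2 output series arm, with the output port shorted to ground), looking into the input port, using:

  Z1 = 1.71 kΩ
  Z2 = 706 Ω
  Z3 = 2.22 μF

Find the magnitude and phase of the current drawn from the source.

Step 1 — Angular frequency: ω = 2π·f = 2π·883 = 5548 rad/s.
Step 2 — Component impedances:
  Z1: Z = R = 1710 Ω
  Z2: Z = R = 706 Ω
  Z3: Z = 1/(jωC) = -j/(ω·C) = 0 - j81.19 Ω
Step 3 — With the output port shorted to ground, the output series arm Z2 runs from the junction to ground; the shunt arm Z3 also runs from the junction to ground. They appear in parallel: Z3 || Z2 = 9.215 - j80.13 Ω.
Step 4 — Series with input arm Z1: Z_in = Z1 + (Z3 || Z2) = 1719 - j80.13 Ω = 1721∠-2.7° Ω.
Step 5 — Source phasor: V = 6.59∠-45.0° V = 4.66 - j4.66 V.
Step 6 — Ohm's law: I = V / Z_total = (4.66 - j4.66) / (1719 - j80.13) = 0.002831 - j0.002579 A.
Step 7 — Convert to polar: |I| = 0.003829 A, ∠I = -42.3°.

I = 0.003829∠-42.3° A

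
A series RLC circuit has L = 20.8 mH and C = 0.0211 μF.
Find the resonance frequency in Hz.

Step 1 — Resonance condition Im(Z)=0 gives ω₀ = 1/√(LC).
Step 2 — ω₀ = 1/√(0.0208·2.11e-08) = 4.773e+04 rad/s.
Step 3 — f₀ = ω₀/(2π) = 7597 Hz.

f₀ = 7597 Hz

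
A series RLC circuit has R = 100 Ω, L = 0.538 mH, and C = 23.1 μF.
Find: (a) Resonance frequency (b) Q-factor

Step 1 — Resonance condition Im(Z)=0 gives ω₀ = 1/√(LC).
Step 2 — ω₀ = 1/√(0.000538·2.31e-05) = 8970 rad/s.
Step 3 — f₀ = ω₀/(2π) = 1428 Hz.
Step 4 — Series Q: Q = ω₀L/R = 8970·0.000538/100 = 0.04826.

(a) f₀ = 1428 Hz  (b) Q = 0.04826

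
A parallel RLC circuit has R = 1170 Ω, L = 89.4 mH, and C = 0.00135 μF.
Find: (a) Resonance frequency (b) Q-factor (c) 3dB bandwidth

Step 1 — Resonance: ω₀ = 1/√(LC) = 1/√(0.0894·1.35e-09) = 9.103e+04 rad/s.
Step 2 — f₀ = ω₀/(2π) = 1.449e+04 Hz.
Step 3 — Parallel Q: Q = R/(ω₀L) = 1170/(9.103e+04·0.0894) = 0.1438.
Step 4 — Bandwidth: Δω = ω₀/Q = 6.331e+05 rad/s; BW = Δω/(2π) = 1.008e+05 Hz.

(a) f₀ = 1.449e+04 Hz  (b) Q = 0.1438  (c) BW = 1.008e+05 Hz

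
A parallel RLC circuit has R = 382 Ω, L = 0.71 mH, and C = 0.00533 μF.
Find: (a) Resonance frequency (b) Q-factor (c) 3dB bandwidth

Step 1 — Resonance: ω₀ = 1/√(LC) = 1/√(0.00071·5.33e-09) = 5.141e+05 rad/s.
Step 2 — f₀ = ω₀/(2π) = 8.181e+04 Hz.
Step 3 — Parallel Q: Q = R/(ω₀L) = 382/(5.141e+05·0.00071) = 1.047.
Step 4 — Bandwidth: Δω = ω₀/Q = 4.911e+05 rad/s; BW = Δω/(2π) = 7.817e+04 Hz.

(a) f₀ = 8.181e+04 Hz  (b) Q = 1.047  (c) BW = 7.817e+04 Hz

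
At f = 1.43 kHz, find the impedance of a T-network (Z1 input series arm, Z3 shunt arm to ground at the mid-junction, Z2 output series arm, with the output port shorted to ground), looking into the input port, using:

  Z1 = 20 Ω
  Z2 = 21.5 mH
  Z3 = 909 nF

Step 1 — Angular frequency: ω = 2π·f = 2π·1430 = 8985 rad/s.
Step 2 — Component impedances:
  Z1: Z = R = 20 Ω
  Z2: Z = jωL = j·8985·0.0215 = 0 + j193.2 Ω
  Z3: Z = 1/(jωC) = -j/(ω·C) = 0 - j122.4 Ω
Step 3 — With the output port shorted to ground, the output series arm Z2 runs from the junction to ground; the shunt arm Z3 also runs from the junction to ground. They appear in parallel: Z3 || Z2 = 0 - j334.4 Ω.
Step 4 — Series with input arm Z1: Z_in = Z1 + (Z3 || Z2) = 20 - j334.4 Ω = 335∠-86.6° Ω.

Z = 20 - j334.4 Ω = 335∠-86.6° Ω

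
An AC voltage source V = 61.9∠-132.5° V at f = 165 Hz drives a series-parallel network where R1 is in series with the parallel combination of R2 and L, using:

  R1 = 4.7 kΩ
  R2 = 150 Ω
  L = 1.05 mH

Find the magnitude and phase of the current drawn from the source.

Step 1 — Angular frequency: ω = 2π·f = 2π·165 = 1037 rad/s.
Step 2 — Component impedances:
  R1: Z = R = 4700 Ω
  R2: Z = R = 150 Ω
  L: Z = jωL = j·1037·0.00105 = 0 + j1.089 Ω
Step 3 — Parallel branch: R2 || L = 1/(1/R2 + 1/L) = 0.007899 + j1.089 Ω.
Step 4 — Series with R1: Z_total = R1 + (R2 || L) = 4700 + j1.089 Ω = 4700∠0.0° Ω.
Step 5 — Source phasor: V = 61.9∠-132.5° V = -41.82 - j45.64 V.
Step 6 — Ohm's law: I = V / Z_total = (-41.82 - j45.64) / (4700 + j1.089) = -0.0089 - j0.009708 A.
Step 7 — Convert to polar: |I| = 0.01317 A, ∠I = -132.5°.

I = 0.01317∠-132.5° A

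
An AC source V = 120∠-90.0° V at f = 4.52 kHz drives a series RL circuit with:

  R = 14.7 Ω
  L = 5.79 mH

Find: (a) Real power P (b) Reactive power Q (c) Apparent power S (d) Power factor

Step 1 — Angular frequency: ω = 2π·f = 2π·4520 = 2.84e+04 rad/s.
Step 2 — Component impedances:
  R: Z = R = 14.7 Ω
  L: Z = jωL = j·2.84e+04·0.00579 = 0 + j164.4 Ω
Step 3 — Series combination: Z_total = R + L = 14.7 + j164.4 Ω = 165.1∠84.9° Ω.
Step 4 — Source phasor: V = 120∠-90.0° V = 0 - j120 V.
Step 5 — Current: I = V / Z = -0.724 - j0.06472 A = 0.7269∠-174.9° A.
Step 6 — Complex power: S = V·I* = 7.767 + j86.88 VA.
Step 7 — Real power: P = Re(S) = 7.767 W.
Step 8 — Reactive power: Q = Im(S) = 86.88 VAR.
Step 9 — Apparent power: |S| = 87.22 VA.
Step 10 — Power factor: PF = P/|S| = 0.08904 (lagging).

(a) P = 7.767 W  (b) Q = 86.88 VAR  (c) S = 87.22 VA  (d) PF = 0.08904 (lagging)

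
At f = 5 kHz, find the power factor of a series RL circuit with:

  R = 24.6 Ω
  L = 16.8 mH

Step 1 — Angular frequency: ω = 2π·f = 2π·5000 = 3.142e+04 rad/s.
Step 2 — Component impedances:
  R: Z = R = 24.6 Ω
  L: Z = jωL = j·3.142e+04·0.0168 = 0 + j527.8 Ω
Step 3 — Series combination: Z_total = R + L = 24.6 + j527.8 Ω = 528.4∠87.3° Ω.
Step 4 — Power factor: PF = cos(φ) = Re(Z)/|Z| = 24.6/528.4 = 0.04656.
Step 5 — Type: Im(Z) = 527.8 ⇒ lagging (phase φ = 87.3°).

PF = 0.04656 (lagging, φ = 87.3°)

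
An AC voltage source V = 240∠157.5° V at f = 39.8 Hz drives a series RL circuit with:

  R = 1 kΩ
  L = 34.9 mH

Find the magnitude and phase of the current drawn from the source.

Step 1 — Angular frequency: ω = 2π·f = 2π·39.8 = 250.1 rad/s.
Step 2 — Component impedances:
  R: Z = R = 1000 Ω
  L: Z = jωL = j·250.1·0.0349 = 0 + j8.727 Ω
Step 3 — Series combination: Z_total = R + L = 1000 + j8.727 Ω = 1000∠0.5° Ω.
Step 4 — Source phasor: V = 240∠157.5° V = -221.7 + j91.84 V.
Step 5 — Ohm's law: I = V / Z_total = (-221.7 + j91.84) / (1000 + j8.727) = -0.2209 + j0.09377 A.
Step 6 — Convert to polar: |I| = 0.24 A, ∠I = 157.0°.

I = 0.24∠157.0° A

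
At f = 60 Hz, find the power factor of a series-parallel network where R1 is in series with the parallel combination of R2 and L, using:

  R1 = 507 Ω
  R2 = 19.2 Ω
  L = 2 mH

Step 1 — Angular frequency: ω = 2π·f = 2π·60 = 377 rad/s.
Step 2 — Component impedances:
  R1: Z = R = 507 Ω
  R2: Z = R = 19.2 Ω
  L: Z = jωL = j·377·0.002 = 0 + j0.754 Ω
Step 3 — Parallel branch: R2 || L = 1/(1/R2 + 1/L) = 0.02956 + j0.7528 Ω.
Step 4 — Series with R1: Z_total = R1 + (R2 || L) = 507 + j0.7528 Ω = 507∠0.1° Ω.
Step 5 — Power factor: PF = cos(φ) = Re(Z)/|Z| = 507/507 = 1.
Step 6 — Type: Im(Z) = 0.7528 ⇒ lagging (phase φ = 0.1°).

PF = 1 (lagging, φ = 0.1°)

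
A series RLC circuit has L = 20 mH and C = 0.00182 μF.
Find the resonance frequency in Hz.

Step 1 — Resonance condition Im(Z)=0 gives ω₀ = 1/√(LC).
Step 2 — ω₀ = 1/√(0.02·1.82e-09) = 1.657e+05 rad/s.
Step 3 — f₀ = ω₀/(2π) = 2.638e+04 Hz.

f₀ = 2.638e+04 Hz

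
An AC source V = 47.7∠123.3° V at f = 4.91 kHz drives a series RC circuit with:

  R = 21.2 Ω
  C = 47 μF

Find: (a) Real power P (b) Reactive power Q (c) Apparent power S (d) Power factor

Step 1 — Angular frequency: ω = 2π·f = 2π·4910 = 3.085e+04 rad/s.
Step 2 — Component impedances:
  R: Z = R = 21.2 Ω
  C: Z = 1/(jωC) = -j/(ω·C) = 0 - j0.6897 Ω
Step 3 — Series combination: Z_total = R + C = 21.2 - j0.6897 Ω = 21.21∠-1.9° Ω.
Step 4 — Source phasor: V = 47.7∠123.3° V = -26.19 + j39.87 V.
Step 5 — Current: I = V / Z = -1.295 + j1.838 A = 2.249∠125.2° A.
Step 6 — Complex power: S = V·I* = 107.2 - j3.488 VA.
Step 7 — Real power: P = Re(S) = 107.2 W.
Step 8 — Reactive power: Q = Im(S) = -3.488 VAR.
Step 9 — Apparent power: |S| = 107.3 VA.
Step 10 — Power factor: PF = P/|S| = 0.9995 (leading).

(a) P = 107.2 W  (b) Q = -3.488 VAR  (c) S = 107.3 VA  (d) PF = 0.9995 (leading)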